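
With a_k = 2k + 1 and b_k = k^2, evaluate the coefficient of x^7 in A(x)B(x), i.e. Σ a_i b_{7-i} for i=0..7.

532

Write out a_i and b_{7-i} for i = 0,…,7 and sum the products.
Σ = 1·49 + 3·36 + 5·25 + 7·16 + 9·9 + 11·4 + 13·1 + 15·0 = 532.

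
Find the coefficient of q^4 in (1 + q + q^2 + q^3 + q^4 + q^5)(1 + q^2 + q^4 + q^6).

3

(1 + q + q^2 + q^3 + q^4 + q^5) has coefficients 1,1,1,1,1 for degrees 0…4.
(1 + q^2 + q^4 + q^6) has coefficients 1,0,1,0,1 for degrees 0…4.
[q^4] = 1·1 + 1·0 + 1·1 + 1·0 + 1·1 = 3.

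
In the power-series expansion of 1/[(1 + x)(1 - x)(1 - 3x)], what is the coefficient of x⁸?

The denominator gives the recurrence a_n = 3a_(n−1) + a_(n−2) − 3a_(n−3) for n ≥ 3; the numerator fixes a_0 = 1, a_1 = 3, a_2 = 10.
Iterating: 1, 3, 10, 30, 91, 273, 820, 2460, 7381, so a_8 = 7381.

7381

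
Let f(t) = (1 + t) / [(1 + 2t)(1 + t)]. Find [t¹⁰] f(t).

1024

The denominator gives the recurrence a_n = −3a_(n−1) − 2a_(n−2) for n ≥ 2; the numerator fixes a_0 = 1, a_1 = -2.
Iterating: 1, -2, 4, -8, 16, -32, 64, -128, 256, -512, 1024, so a_10 = 1024.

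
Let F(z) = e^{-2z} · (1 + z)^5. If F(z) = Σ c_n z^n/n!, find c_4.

-24

The EGF product rule gives c_4 = Σ_{k_1+k_2=4} C(4; k_1,k_2) · ∏ g_i(k_i), where e^{-2z} gives (-2)^k; (1+z)^5 gives the falling factorial (5)_k.
g_1(k) for k = 0…4: 1, -2, 4, -8, 16.
g_2(k) for k = 0…4: 1, 5, 20, 60, 120.
c_4 = Σ_k C(4,k)·g_1(k)·g_2(4−k) = 1·1·120 + 4·(-2)·60 + 6·4·20 + 4·(-8)·5 + 1·16·1 = 120 − 480 + 480 − 160 + 16 = -24.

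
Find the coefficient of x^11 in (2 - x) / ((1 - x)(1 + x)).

-1

Partial fractions give a closed form: a_n = (1/2)·1^n + (3/2)·(-1)^n.
At n = 11: a_11 = -1.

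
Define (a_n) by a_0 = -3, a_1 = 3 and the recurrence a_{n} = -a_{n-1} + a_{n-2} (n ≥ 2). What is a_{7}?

The ordinary generating function has denominator 1 + y - y^2.
Iterating the recurrence: a_0,…,a_{7} = -3, 3, -6, 9, -15, 24, -39, 63.

63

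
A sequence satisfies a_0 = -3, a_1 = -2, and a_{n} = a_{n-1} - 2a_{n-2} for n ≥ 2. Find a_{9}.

The ordinary generating function has denominator 1 - x + 2x^2.
Iterating the recurrence: a_0,…,a_{9} = -3, -2, 4, 8, 0, -16, -16, 16, 48, 16.

16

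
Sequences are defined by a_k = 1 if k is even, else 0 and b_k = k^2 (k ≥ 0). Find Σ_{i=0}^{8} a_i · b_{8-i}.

This is [x^8] in the product of the two ordinary generating functions.
Σ = 1·64 + 0·49 + 1·36 + 0·25 + 1·16 + 0·9 + 1·4 + 0·1 + 1·0 = 120.

120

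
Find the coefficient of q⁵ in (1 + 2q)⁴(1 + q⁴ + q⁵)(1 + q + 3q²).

(1 + 2q)⁴ has coefficients 1,8,24,32,16 for degrees 0…4.
(1 + q⁴ + q⁵) has coefficients 1,0,0,0,1,1 for degrees 0…5.
Finally multiplying by (1 + q + 3q²), the product of all factors after the first has coefficients 1,1,3,0,1,2 for degrees 0…5.
[q⁵] = 1·2 + 8·1 + 24·0 + 32·3 + 16·1 = 122.

122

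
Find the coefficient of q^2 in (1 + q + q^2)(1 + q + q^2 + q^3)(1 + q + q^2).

(1 + q + q^2) has coefficients 1,1,1 for degrees 0…2.
(1 + q + q^2 + q^3) has coefficients 1,1,1 for degrees 0…2.
Finally multiplying by (1 + q + q^2), the product of all factors after the first has coefficients 1,2,3 for degrees 0…2.
[q^2] = 1·3 + 1·2 + 1·1 = 6.

6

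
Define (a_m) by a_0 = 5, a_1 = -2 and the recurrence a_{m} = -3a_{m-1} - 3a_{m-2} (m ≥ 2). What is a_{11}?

The ordinary generating function has denominator 1 + 3q + 3q^2.
Iterating the recurrence: a_0,…,a_{11} = 5, -2, -9, 33, -72, 117, -135, 54, 243, -891, 1944, -3159.

-3159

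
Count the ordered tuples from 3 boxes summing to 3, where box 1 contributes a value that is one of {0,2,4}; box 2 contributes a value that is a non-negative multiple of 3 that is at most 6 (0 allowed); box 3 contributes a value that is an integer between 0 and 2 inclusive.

The generating function for the choices is (1 + q² + q⁴)·(1 + q³ + q⁶)·(1 + q + q²); the count is [q³].
(1 + q² + q⁴) has coefficients 1,0,1,0 for degrees 0…3.
(1 + q³ + q⁶) has coefficients 1,0,0,1 for degrees 0…3.
Finally multiplying by (1 + q + q²), the product of all factors after the first has coefficients 1,1,1,1 for degrees 0…3.
[q³] = 1·1 + 1·1 = 2.

2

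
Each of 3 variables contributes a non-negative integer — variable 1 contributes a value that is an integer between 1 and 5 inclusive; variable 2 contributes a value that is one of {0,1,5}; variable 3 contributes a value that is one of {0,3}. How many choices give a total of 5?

The generating function for the choices is (q + q² + q³ + q⁴ + q⁵)·(1 + q + q⁵)·(1 + q³); the count is [q⁵].
(q + q² + q³ + q⁴ + q⁵) has coefficients 0,1,1,1,1,1 for degrees 0…5.
(1 + q + q⁵) has coefficients 1,1,0,0,0,1 for degrees 0…5.
Finally multiplying by (1 + q³), the product of all factors after the first has coefficients 1,1,0,1,1,1 for degrees 0…5.
[q⁵] = 1·1 + 1·1 + 1·0 + 1·1 + 1·1 = 4.

4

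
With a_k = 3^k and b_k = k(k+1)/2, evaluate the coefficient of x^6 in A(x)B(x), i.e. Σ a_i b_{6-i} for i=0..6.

This is [x^6] in the product of the two ordinary generating functions.
Σ = 1·21 + 3·15 + 9·10 + 27·6 + 81·3 + 243·1 + 729·0 = 804.

804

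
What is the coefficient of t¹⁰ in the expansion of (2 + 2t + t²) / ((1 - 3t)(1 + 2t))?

98927

The denominator gives the recurrence a_n = a_(n−1) + 6a_(n−2) for n ≥ 3; the numerator fixes a_0 = 2, a_1 = 4, a_2 = 17.
Iterating: 2, 4, 17, 41, 143, 389, 1247, 3581, 11063, 32549, 98927, so a_10 = 98927.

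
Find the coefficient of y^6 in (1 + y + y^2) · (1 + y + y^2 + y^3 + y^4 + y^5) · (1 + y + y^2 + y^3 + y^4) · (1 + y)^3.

(1 + y + y^2) has coefficients 1,1,1 for degrees 0…2.
(1 + y + y^2 + y^3 + y^4 + y^5) has coefficients 1,1,1,1,1,1,0 for degrees 0…6.
Multiplying by (1 + y + y^2 + y^3 + y^4) gives running coefficients 1,2,3,4,5,5,4 for degrees 0…6.
Finally multiplying by (1 + y)^3, the product of all factors after the first has coefficients 1,5,12,20,28,35,38 for degrees 0…6.
[y^6] = 1·38 + 1·35 + 1·28 = 101.

101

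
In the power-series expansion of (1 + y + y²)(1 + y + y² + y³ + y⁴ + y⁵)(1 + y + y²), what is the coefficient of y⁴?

(1 + y + y²) has coefficients 1,1,1 for degrees 0…2.
(1 + y + y² + y³ + y⁴ + y⁵) has coefficients 1,1,1,1,1 for degrees 0…4.
Finally multiplying by (1 + y + y²), the product of all factors after the first has coefficients 1,2,3,3,3 for degrees 0…4.
[y⁴] = 1·3 + 1·3 + 1·3 = 9.

9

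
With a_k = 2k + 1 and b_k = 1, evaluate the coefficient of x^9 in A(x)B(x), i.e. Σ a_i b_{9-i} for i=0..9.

The convolution is the x^9 coefficient of A(x)B(x).
Σ = 1·1 + 3·1 + 5·1 + 7·1 + 9·1 + 11·1 + 13·1 + 15·1 + 17·1 + 19·1 = 100.

100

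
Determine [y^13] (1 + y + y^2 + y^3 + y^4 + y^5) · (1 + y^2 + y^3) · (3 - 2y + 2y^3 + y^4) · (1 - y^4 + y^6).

(1 + y + y^2 + y^3 + y^4 + y^5) has coefficients 1,1,1,1,1,1 for degrees 0…5.
(1 + y^2 + y^3) has coefficients 1,0,1,1,0,0,0,0,0,0,0,0,0,0 for degrees 0…13.
Multiplying by (3 - 2y + 2y^3 + y^4) gives running coefficients 3,-2,3,3,-1,2,3,1,0,0,0,0,0,0 for degrees 0…13.
Finally multiplying by (1 - y^4 + y^6), the product of all factors after the first has coefficients 3,-2,3,3,-4,4,3,-4,4,1,-4,1,3,1 for degrees 0…13.
[y^13] = 1·1 + 1·3 + 1·1 + 1·(-4) + 1·1 + 1·4 = 6.

6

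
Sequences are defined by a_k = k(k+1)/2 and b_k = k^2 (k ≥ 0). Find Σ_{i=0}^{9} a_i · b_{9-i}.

This is [x^9] in the product of the two ordinary generating functions.
Σ = 0·81 + 1·64 + 3·49 + 6·36 + 10·25 + 15·16 + 21·9 + 28·4 + 36·1 + 45·0 = 1254.

1254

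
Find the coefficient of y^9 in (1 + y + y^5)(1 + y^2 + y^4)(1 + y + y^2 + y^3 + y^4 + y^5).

(1 + y + y^5) has coefficients 1,1,0,0,0,1 for degrees 0…5.
(1 + y^2 + y^4) has coefficients 1,0,1,0,1,0,0,0,0,0 for degrees 0…9.
Finally multiplying by (1 + y + y^2 + y^3 + y^4 + y^5), the product of all factors after the first has coefficients 1,1,2,2,3,3,2,2,1,1 for degrees 0…9.
[y^9] = 1·1 + 1·1 + 1·3 = 5.

5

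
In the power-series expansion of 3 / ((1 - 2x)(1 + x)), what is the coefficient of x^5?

Partial fractions give a closed form: a_n = (2)·2^n + (1)·(-1)^n.
At n = 5: a_5 = 63.

63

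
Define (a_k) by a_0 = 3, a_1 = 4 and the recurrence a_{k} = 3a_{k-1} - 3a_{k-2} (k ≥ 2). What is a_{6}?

The ordinary generating function has denominator 1 - 3t + 3t^2.
Iterating the recurrence: a_0,…,a_{6} = 3, 4, 3, -3, -18, -45, -81.

-81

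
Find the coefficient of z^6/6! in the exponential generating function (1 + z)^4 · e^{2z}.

8992

The EGF product rule gives c_6 = Σ_{k_1+k_2=6} C(6; k_1,k_2) · ∏ g_i(k_i), where (1+z)^4 gives the falling factorial (4)_k; e^{2z} gives (2)^k.
g_1(k) for k = 0…6: 1, 4, 12, 24, 24, 0, 0.
g_2(k) for k = 0…6: 1, 2, 4, 8, 16, 32, 64.
c_6 = Σ_k C(6,k)·g_1(k)·g_2(6−k) = 1·1·64 + 6·4·32 + 15·12·16 + 20·24·8 + 15·24·4 = 64 + 768 + 2880 + 3840 + 1440 = 8992.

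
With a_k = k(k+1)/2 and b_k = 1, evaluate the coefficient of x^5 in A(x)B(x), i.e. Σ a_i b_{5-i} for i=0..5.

The convolution is the x^5 coefficient of A(x)B(x).
Σ = 0·1 + 1·1 + 3·1 + 6·1 + 10·1 + 15·1 = 35.

35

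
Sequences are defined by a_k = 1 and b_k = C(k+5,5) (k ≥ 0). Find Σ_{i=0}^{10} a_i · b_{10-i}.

8008

This is [x^10] in the product of the two ordinary generating functions.
Σ = 1·3003 + 1·2002 + 1·1287 + 1·792 + 1·462 + 1·252 + 1·126 + 1·56 + 1·21 + 1·6 + 1·1 = 8008.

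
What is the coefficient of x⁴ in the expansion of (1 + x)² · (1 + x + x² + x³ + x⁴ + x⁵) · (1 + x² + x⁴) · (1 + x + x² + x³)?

(1 + x)² has coefficients 1,2,1 for degrees 0…2.
(1 + x + x² + x³ + x⁴ + x⁵) has coefficients 1,1,1,1,1 for degrees 0…4.
Multiplying by (1 + x² + x⁴) gives running coefficients 1,1,2,2,3 for degrees 0…4.
Finally multiplying by (1 + x + x² + x³), the product of all factors after the first has coefficients 1,2,4,6,8 for degrees 0…4.
[x⁴] = 1·8 + 2·6 + 1·4 = 24.

24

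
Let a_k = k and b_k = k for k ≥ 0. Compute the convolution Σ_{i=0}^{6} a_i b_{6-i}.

Write out a_i and b_{6-i} for i = 0,…,6 and sum the products.
Σ = 0·6 + 1·5 + 2·4 + 3·3 + 4·2 + 5·1 + 6·0 = 35.

35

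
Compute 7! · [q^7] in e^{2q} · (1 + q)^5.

93088

The EGF product rule gives c_7 = Σ_{k_1+k_2=7} C(7; k_1,k_2) · ∏ g_i(k_i), where e^{2q} gives (2)^k; (1+q)^5 gives the falling factorial (5)_k.
g_1(k) for k = 0…7: 1, 2, 4, 8, 16, 32, 64, 128.
g_2(k) for k = 0…7: 1, 5, 20, 60, 120, 120, 0, 0.
c_7 = Σ_k C(7,k)·g_1(k)·g_2(7−k) = 21·4·120 + 35·8·120 + 35·16·60 + 21·32·20 + 7·64·5 + 1·128·1 = 10080 + 33600 + 33600 + 13440 + 2240 + 128 = 93088.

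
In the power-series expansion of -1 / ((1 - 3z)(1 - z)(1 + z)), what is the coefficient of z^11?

-199290

Partial fractions give a closed form: a_n = (-9/8)·3^n + (1/4)·1^n + (-1/8)·(-1)^n.
At n = 11: a_11 = -199290.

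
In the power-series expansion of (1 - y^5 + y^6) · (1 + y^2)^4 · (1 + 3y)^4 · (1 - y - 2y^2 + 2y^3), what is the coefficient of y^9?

(1 - y^5 + y^6) has coefficients 1,0,0,0,0,-1,1 for degrees 0…6.
(1 + y^2)^4 has coefficients 1,0,4,0,6,0,4,0,1,0 for degrees 0…9.
Multiplying by (1 + 3y)^4 gives running coefficients 1,12,58,156,303,504,652,696,703,444 for degrees 0…9.
Finally multiplying by (1 - y - 2y^2 + 2y^3), the product of all factors after the first has coefficients 1,11,44,76,55,5,-146,-358,-289,-347 for degrees 0…9.
[y^9] = 1·(-347) − 1·55 + 1·76 = -326.

-326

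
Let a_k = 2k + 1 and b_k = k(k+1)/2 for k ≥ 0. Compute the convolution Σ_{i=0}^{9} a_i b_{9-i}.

825

Write out a_i and b_{9-i} for i = 0,…,9 and sum the products.
Σ = 1·45 + 3·36 + 5·28 + 7·21 + 9·15 + 11·10 + 13·6 + 15·3 + 17·1 + 19·0 = 825.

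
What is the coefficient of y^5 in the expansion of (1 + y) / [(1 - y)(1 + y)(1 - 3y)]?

364

Partial fractions give a closed form: a_n = (-1/2)·1^n + (3/2)·3^n.
At n = 5: a_5 = 364.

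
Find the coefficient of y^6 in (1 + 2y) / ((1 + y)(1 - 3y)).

Partial fractions give a closed form: a_n = (-1/4)·(-1)^n + (5/4)·3^n.
At n = 6: a_6 = 911.

911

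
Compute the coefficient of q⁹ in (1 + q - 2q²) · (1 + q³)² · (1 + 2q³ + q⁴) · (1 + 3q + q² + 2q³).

-13

(1 + q - 2q²) has coefficients 1,1,-2 for degrees 0…2.
(1 + q³)² has coefficients 1,0,0,2,0,0,1,0,0,0 for degrees 0…9.
Multiplying by (1 + 2q³ + q⁴) gives running coefficients 1,0,0,4,1,0,5,2,0,2 for degrees 0…9.
Finally multiplying by (1 + 3q + q² + 2q³), the product of all factors after the first has coefficients 1,3,1,6,13,7,14,19,11,14 for degrees 0…9.
[q⁹] = 1·14 + 1·11 − 2·19 = -13.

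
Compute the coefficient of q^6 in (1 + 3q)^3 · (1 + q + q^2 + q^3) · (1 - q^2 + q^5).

-26

(1 + 3q)^3 has coefficients 1,9,27,27 for degrees 0…3.
(1 + q + q^2 + q^3) has coefficients 1,1,1,1,0,0,0 for degrees 0…6.
Finally multiplying by (1 - q^2 + q^5), the product of all factors after the first has coefficients 1,1,0,0,-1,0,1 for degrees 0…6.
[q^6] = 1·1 + 9·0 + 27·(-1) + 27·0 = -26.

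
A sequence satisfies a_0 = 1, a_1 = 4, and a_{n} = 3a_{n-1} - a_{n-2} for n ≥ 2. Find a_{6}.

The ordinary generating function has denominator 1 - 3y + y^2.
Iterating the recurrence: a_0,…,a_{6} = 1, 4, 11, 29, 76, 199, 521.

521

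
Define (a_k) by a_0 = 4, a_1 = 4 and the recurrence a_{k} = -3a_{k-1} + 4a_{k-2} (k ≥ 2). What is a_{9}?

4

The ordinary generating function has denominator 1 + 3y - 4y^2.
Iterating the recurrence: a_0,…,a_{9} = 4, 4, 4, 4, 4, 4, 4, 4, 4, 4.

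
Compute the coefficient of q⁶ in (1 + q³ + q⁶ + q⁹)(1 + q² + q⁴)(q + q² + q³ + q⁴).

4

(1 + q³ + q⁶ + q⁹) has coefficients 1,0,0,1,0,0,1 for degrees 0…6.
(1 + q² + q⁴) has coefficients 1,0,1,0,1,0,0 for degrees 0…6.
Finally multiplying by (q + q² + q³ + q⁴), the product of all factors after the first has coefficients 0,1,1,2,2,2,2 for degrees 0…6.
[q⁶] = 1·2 + 1·2 + 1·0 = 4.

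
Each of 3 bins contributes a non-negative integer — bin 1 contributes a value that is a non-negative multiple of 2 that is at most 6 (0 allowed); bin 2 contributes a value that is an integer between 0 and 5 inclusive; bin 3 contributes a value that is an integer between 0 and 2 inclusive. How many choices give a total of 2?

The generating function for the choices is (1 + t^2 + t^4 + t^6)·(1 + t + t^2 + t^3 + t^4 + t^5)·(1 + t + t^2); the count is [t^2].
(1 + t^2 + t^4 + t^6) has coefficients 1,0,1 for degrees 0…2.
(1 + t + t^2 + t^3 + t^4 + t^5) has coefficients 1,1,1 for degrees 0…2.
Finally multiplying by (1 + t + t^2), the product of all factors after the first has coefficients 1,2,3 for degrees 0…2.
[t^2] = 1·3 + 1·1 = 4.

4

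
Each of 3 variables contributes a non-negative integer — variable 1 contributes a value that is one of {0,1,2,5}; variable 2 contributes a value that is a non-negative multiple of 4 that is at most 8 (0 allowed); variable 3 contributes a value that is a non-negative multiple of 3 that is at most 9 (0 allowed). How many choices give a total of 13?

The generating function for the choices is (1 + t + t² + t⁵)·(1 + t⁴ + t⁸)·(1 + t³ + t⁶ + t⁹); the count is [t¹³].
(1 + t + t² + t⁵) has coefficients 1,1,1,0,0,1 for degrees 0…5.
(1 + t⁴ + t⁸) has coefficients 1,0,0,0,1,0,0,0,1,0,0,0,0,0 for degrees 0…13.
Finally multiplying by (1 + t³ + t⁶ + t⁹), the product of all factors after the first has coefficients 1,0,0,1,1,0,1,1,1,1,1,1,0,1 for degrees 0…13.
[t¹³] = 1·1 + 1·0 + 1·1 + 1·1 = 3.

3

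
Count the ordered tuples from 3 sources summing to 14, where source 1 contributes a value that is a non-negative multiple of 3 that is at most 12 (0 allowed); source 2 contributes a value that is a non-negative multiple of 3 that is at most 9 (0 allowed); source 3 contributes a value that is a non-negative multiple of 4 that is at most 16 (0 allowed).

The generating function for the choices is (1 + x³ + x⁶ + x⁹ + x¹²)·(1 + x³ + x⁶ + x⁹)·(1 + x⁴ + x⁸ + x¹² + x¹⁶); the count is [x¹⁴].
(1 + x³ + x⁶ + x⁹ + x¹²) has coefficients 1,0,0,1,0,0,1,0,0,1,0,0,1 for degrees 0…12.
(1 + x³ + x⁶ + x⁹) has coefficients 1,0,0,1,0,0,1,0,0,1,0,0,0,0,0 for degrees 0…14.
Finally multiplying by (1 + x⁴ + x⁸ + x¹² + x¹⁶), the product of all factors after the first has coefficients 1,0,0,1,1,0,1,1,1,1,1,1,1,1,1 for degrees 0…14.
[x¹⁴] = 1·1 + 1·1 + 1·1 + 1·0 + 1·0 = 3.

3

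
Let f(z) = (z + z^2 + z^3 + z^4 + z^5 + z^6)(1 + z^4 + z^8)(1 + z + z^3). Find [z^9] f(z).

(z + z^2 + z^3 + z^4 + z^5 + z^6) has coefficients 0,1,1,1,1,1,1 for degrees 0…6.
(1 + z^4 + z^8) has coefficients 1,0,0,0,1,0,0,0,1,0 for degrees 0…9.
Finally multiplying by (1 + z + z^3), the product of all factors after the first has coefficients 1,1,0,1,1,1,0,1,1,1 for degrees 0…9.
[z^9] = 1·1 + 1·1 + 1·0 + 1·1 + 1·1 + 1·1 = 5.

5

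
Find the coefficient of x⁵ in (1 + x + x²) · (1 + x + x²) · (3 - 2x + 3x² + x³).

(1 + x + x²) has coefficients 1,1,1 for degrees 0…2.
(1 + x + x²) has coefficients 1,1,1,0,0,0 for degrees 0…5.
Finally multiplying by (3 - 2x + 3x² + x³), the product of all factors after the first has coefficients 3,1,4,2,4,1 for degrees 0…5.
[x⁵] = 1·1 + 1·4 + 1·2 = 7.

7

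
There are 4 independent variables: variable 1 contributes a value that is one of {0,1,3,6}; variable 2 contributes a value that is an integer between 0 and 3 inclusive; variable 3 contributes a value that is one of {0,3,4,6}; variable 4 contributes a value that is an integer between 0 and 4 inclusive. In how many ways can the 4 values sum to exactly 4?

14

The generating function for the choices is (1 + t + t³ + t⁶)·(1 + t + t² + t³)·(1 + t³ + t⁴ + t⁶)·(1 + t + t² + t³ + t⁴); the count is [t⁴].
(1 + t + t³ + t⁶) has coefficients 1,1,0,1,0 for degrees 0…4.
(1 + t + t² + t³) has coefficients 1,1,1,1,0 for degrees 0…4.
Multiplying by (1 + t³ + t⁴ + t⁶) gives running coefficients 1,1,1,2,2 for degrees 0…4.
Finally multiplying by (1 + t + t² + t³ + t⁴), the product of all factors after the first has coefficients 1,2,3,5,7 for degrees 0…4.
[t⁴] = 1·7 + 1·5 + 1·2 = 14.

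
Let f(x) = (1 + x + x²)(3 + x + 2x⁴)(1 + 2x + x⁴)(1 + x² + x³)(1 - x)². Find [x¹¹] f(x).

3

(1 + x + x²) has coefficients 1,1,1 for degrees 0…2.
(3 + x + 2x⁴) has coefficients 3,1,0,0,2,0,0,0,0,0,0,0 for degrees 0…11.
Multiplying by (1 + 2x + x⁴) gives running coefficients 3,7,2,0,5,5,0,0,2,0,0,0 for degrees 0…11.
Multiplying by (1 + x² + x³) gives running coefficients 3,7,5,10,14,7,5,10,7,0,2,2 for degrees 0…11.
Finally multiplying by (1 - x)², the product of all factors after the first has coefficients 3,1,-6,7,-1,-11,5,7,-8,-4,9,-2 for degrees 0…11.
[x¹¹] = 1·(-2) + 1·9 + 1·(-4) = 3.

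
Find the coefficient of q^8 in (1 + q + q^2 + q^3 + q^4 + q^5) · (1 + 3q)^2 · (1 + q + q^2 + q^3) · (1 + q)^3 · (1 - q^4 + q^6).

(1 + q + q^2 + q^3 + q^4 + q^5) has coefficients 1,1,1,1,1,1 for degrees 0…5.
(1 + 3q)^2 has coefficients 1,6,9,0,0,0,0,0,0 for degrees 0…8.
Multiplying by (1 + q + q^2 + q^3) gives running coefficients 1,7,16,16,15,9,0,0,0 for degrees 0…8.
Multiplying by (1 + q)^3 gives running coefficients 1,10,40,86,118,118,88,42,9 for degrees 0…8.
Finally multiplying by (1 - q^4 + q^6), the product of all factors after the first has coefficients 1,10,40,86,117,108,49,-34,-69 for degrees 0…8.
[q^8] = 1·(-69) + 1·(-34) + 1·49 + 1·108 + 1·117 + 1·86 = 257.

257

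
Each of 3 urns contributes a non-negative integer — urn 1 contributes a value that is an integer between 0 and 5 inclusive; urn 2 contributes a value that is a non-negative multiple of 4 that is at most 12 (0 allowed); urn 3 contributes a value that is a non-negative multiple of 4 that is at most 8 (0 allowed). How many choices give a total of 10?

The generating function for the choices is (1 + x + x² + x³ + x⁴ + x⁵)·(1 + x⁴ + x⁸ + x¹²)·(1 + x⁴ + x⁸); the count is [x¹⁰].
(1 + x + x² + x³ + x⁴ + x⁵) has coefficients 1,1,1,1,1,1 for degrees 0…5.
(1 + x⁴ + x⁸ + x¹²) has coefficients 1,0,0,0,1,0,0,0,1,0,0 for degrees 0…10.
Finally multiplying by (1 + x⁴ + x⁸), the product of all factors after the first has coefficients 1,0,0,0,2,0,0,0,3,0,0 for degrees 0…10.
[x¹⁰] = 1·0 + 1·0 + 1·3 + 1·0 + 1·0 + 1·0 = 3.

3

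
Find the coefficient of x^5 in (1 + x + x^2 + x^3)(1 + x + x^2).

(1 + x + x^2 + x^3) has coefficients 1,1,1,1 for degrees 0…3.
(1 + x + x^2) has coefficients 1,1,1,0,0,0 for degrees 0…5.
[x^5] = 1·0 + 1·0 + 1·0 + 1·1 = 1.

1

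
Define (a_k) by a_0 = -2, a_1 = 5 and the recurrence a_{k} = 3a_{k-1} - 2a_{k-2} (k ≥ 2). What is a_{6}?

439

The ordinary generating function has denominator 1 - 3x + 2x^2.
Iterating the recurrence: a_0,…,a_{6} = -2, 5, 19, 47, 103, 215, 439.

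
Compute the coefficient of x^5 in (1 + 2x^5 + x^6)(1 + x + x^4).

(1 + 2x^5 + x^6) has coefficients 1,0,0,0,0,2 for degrees 0…5.
(1 + x + x^4) has coefficients 1,1,0,0,1,0 for degrees 0…5.
[x^5] = 1·0 + 2·1 = 2.

2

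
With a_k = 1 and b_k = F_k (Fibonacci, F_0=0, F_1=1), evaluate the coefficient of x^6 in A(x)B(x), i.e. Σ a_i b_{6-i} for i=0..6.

20

This is [x^6] in the product of the two ordinary generating functions.
Σ = 1·8 + 1·5 + 1·3 + 1·2 + 1·1 + 1·1 + 1·0 = 20.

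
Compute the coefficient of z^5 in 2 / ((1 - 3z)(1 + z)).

364

Partial fractions give a closed form: a_n = (3/2)·3^n + (1/2)·(-1)^n.
At n = 5: a_5 = 364.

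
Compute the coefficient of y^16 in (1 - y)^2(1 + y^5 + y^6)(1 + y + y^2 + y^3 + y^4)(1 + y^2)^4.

(1 - y)^2 has coefficients 1,-2,1 for degrees 0…2.
(1 + y^5 + y^6) has coefficients 1,0,0,0,0,1,1,0,0,0,0,0,0,0,0,0,0 for degrees 0…16.
Multiplying by (1 + y + y^2 + y^3 + y^4) gives running coefficients 1,1,1,1,1,1,2,2,2,2,1,0,0,0,0,0,0 for degrees 0…16.
Finally multiplying by (1 + y^2)^4, the product of all factors after the first has coefficients 1,1,5,5,11,11,16,16,21,21,26,25,25,21,16,10,6 for degrees 0…16.
[y^16] = 1·6 − 2·10 + 1·16 = 2.

2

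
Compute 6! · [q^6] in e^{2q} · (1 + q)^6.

The EGF product rule gives c_6 = Σ_{k_1+k_2=6} C(6; k_1,k_2) · ∏ g_i(k_i), where e^{2q} gives (2)^k; (1+q)^6 gives the falling factorial (6)_k.
g_1(k) for k = 0…6: 1, 2, 4, 8, 16, 32, 64.
g_2(k) for k = 0…6: 1, 6, 30, 120, 360, 720, 720.
c_6 = Σ_k C(6,k)·g_1(k)·g_2(6−k) = 1·1·720 + 6·2·720 + 15·4·360 + 20·8·120 + 15·16·30 + 6·32·6 + 1·64·1 = 720 + 8640 + 21600 + 19200 + 7200 + 1152 + 64 = 58576.

58576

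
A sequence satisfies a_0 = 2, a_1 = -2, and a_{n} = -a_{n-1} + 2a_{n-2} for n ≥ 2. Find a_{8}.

The ordinary generating function has denominator 1 + y - 2y^2.
Iterating the recurrence: a_0,…,a_{8} = 2, -2, 6, -10, 22, -42, 86, -170, 342.

342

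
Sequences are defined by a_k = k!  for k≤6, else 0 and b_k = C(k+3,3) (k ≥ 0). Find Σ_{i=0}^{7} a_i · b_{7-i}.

5086

The convolution is the t^7 coefficient of A(t)B(t).
Σ = 1·120 + 1·84 + 2·56 + 6·35 + 24·20 + 120·10 + 720·4 + 0·1 = 5086.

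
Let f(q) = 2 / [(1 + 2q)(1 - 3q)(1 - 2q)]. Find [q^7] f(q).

7566

Partial fractions give a closed form: a_n = (2/5)·(-2)^n + (18/5)·3^n + (-2)·2^n.
At n = 7: a_7 = 7566.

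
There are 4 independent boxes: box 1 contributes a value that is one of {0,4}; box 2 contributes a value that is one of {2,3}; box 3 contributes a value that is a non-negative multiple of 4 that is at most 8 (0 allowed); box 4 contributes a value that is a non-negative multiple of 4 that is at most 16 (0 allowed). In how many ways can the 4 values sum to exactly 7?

The generating function for the choices is (1 + t^4)·(t^2 + t^3)·(1 + t^4 + t^8)·(1 + t^4 + t^8 + t^12 + t^16); the count is [t^7].
(1 + t^4) has coefficients 1,0,0,0,1 for degrees 0…4.
(t^2 + t^3) has coefficients 0,0,1,1,0,0,0,0 for degrees 0…7.
Multiplying by (1 + t^4 + t^8) gives running coefficients 0,0,1,1,0,0,1,1 for degrees 0…7.
Finally multiplying by (1 + t^4 + t^8 + t^12 + t^16), the product of all factors after the first has coefficients 0,0,1,1,0,0,2,2 for degrees 0…7.
[t^7] = 1·2 + 1·1 = 3.

3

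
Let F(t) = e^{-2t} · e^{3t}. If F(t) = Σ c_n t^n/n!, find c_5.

1

The EGF product rule gives c_5 = Σ_{k_1+k_2=5} C(5; k_1,k_2) · ∏ g_i(k_i), where e^{-2t} gives (-2)^k; e^{3t} gives (3)^k.
g_1(k) for k = 0…5: 1, -2, 4, -8, 16, -32.
g_2(k) for k = 0…5: 1, 3, 9, 27, 81, 243.
c_5 = Σ_k C(5,k)·g_1(k)·g_2(5−k) = 1·1·243 + 5·(-2)·81 + 10·4·27 + 10·(-8)·9 + 5·16·3 + 1·(-32)·1 = 243 − 810 + 1080 − 720 + 240 − 32 = 1.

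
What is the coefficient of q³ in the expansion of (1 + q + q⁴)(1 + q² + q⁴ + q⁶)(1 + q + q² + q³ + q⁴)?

4

(1 + q + q⁴) has coefficients 1,1,0,0 for degrees 0…3.
(1 + q² + q⁴ + q⁶) has coefficients 1,0,1,0 for degrees 0…3.
Finally multiplying by (1 + q + q² + q³ + q⁴), the product of all factors after the first has coefficients 1,1,2,2 for degrees 0…3.
[q³] = 1·2 + 1·2 = 4.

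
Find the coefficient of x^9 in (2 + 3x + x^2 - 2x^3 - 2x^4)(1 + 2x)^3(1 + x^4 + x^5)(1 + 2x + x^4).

139

(2 + 3x + x^2 - 2x^3 - 2x^4) has coefficients 2,3,1,-2,-2 for degrees 0…4.
(1 + 2x)^3 has coefficients 1,6,12,8,0,0,0,0,0,0 for degrees 0…9.
Multiplying by (1 + x^4 + x^5) gives running coefficients 1,6,12,8,1,7,18,20,8,0 for degrees 0…9.
Finally multiplying by (1 + 2x + x^4), the product of all factors after the first has coefficients 1,8,24,32,18,15,44,64,49,23 for degrees 0…9.
[x^9] = 2·23 + 3·49 + 1·64 − 2·44 − 2·15 = 139.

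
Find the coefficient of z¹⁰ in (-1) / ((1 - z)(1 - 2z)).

Partial fractions give a closed form: a_n = (1)·1^n + (-2)·2^n.
At n = 10: a_10 = -2047.

-2047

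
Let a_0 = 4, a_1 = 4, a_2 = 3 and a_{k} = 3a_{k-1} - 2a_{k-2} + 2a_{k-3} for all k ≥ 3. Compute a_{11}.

18759

The ordinary generating function has denominator 1 - 3z + 2z^2 - 2z^3.
Iterating the recurrence: a_0,…,a_{11} = 4, 4, 3, 9, 29, 75, 185, 463, 1169, 2951, 7441, 18759.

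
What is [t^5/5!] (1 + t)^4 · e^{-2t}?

48

The EGF product rule gives c_5 = Σ_{k_1+k_2=5} C(5; k_1,k_2) · ∏ g_i(k_i), where (1+t)^4 gives the falling factorial (4)_k; e^{-2t} gives (-2)^k.
g_1(k) for k = 0…5: 1, 4, 12, 24, 24, 0.
g_2(k) for k = 0…5: 1, -2, 4, -8, 16, -32.
c_5 = Σ_k C(5,k)·g_1(k)·g_2(5−k) = 1·1·(-32) + 5·4·16 + 10·12·(-8) + 10·24·4 + 5·24·(-2) = −32 + 320 − 960 + 960 − 240 = 48.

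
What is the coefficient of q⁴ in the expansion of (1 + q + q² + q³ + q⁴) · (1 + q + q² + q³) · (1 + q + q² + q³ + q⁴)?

(1 + q + q² + q³ + q⁴) has coefficients 1,1,1,1,1 for degrees 0…4.
(1 + q + q² + q³) has coefficients 1,1,1,1,0 for degrees 0…4.
Finally multiplying by (1 + q + q² + q³ + q⁴), the product of all factors after the first has coefficients 1,2,3,4,4 for degrees 0…4.
[q⁴] = 1·4 + 1·4 + 1·3 + 1·2 + 1·1 = 14.

14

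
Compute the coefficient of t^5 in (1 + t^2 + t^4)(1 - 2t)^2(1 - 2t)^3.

-122

(1 + t^2 + t^4) has coefficients 1,0,1,0,1 for degrees 0…4.
(1 - 2t)^2 has coefficients 1,-4,4,0,0,0 for degrees 0…5.
Finally multiplying by (1 - 2t)^3, the product of all factors after the first has coefficients 1,-10,40,-80,80,-32 for degrees 0…5.
[t^5] = 1·(-32) + 1·(-80) + 1·(-10) = -122.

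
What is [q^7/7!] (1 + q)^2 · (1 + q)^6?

The EGF product rule gives c_7 = Σ_{k_1+k_2=7} C(7; k_1,k_2) · ∏ g_i(k_i), where (1+q)^2 gives the falling factorial (2)_k; (1+q)^6 gives the falling factorial (6)_k.
g_1(k) for k = 0…7: 1, 2, 2, 0, 0, 0, 0, 0.
g_2(k) for k = 0…7: 1, 6, 30, 120, 360, 720, 720, 0.
c_7 = Σ_k C(7,k)·g_1(k)·g_2(7−k) = 7·2·720 + 21·2·720 = 10080 + 30240 = 40320.

40320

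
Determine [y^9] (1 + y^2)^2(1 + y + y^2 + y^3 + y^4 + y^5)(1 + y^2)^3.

(1 + y^2)^2 has coefficients 1,0,2,0,1 for degrees 0…4.
(1 + y + y^2 + y^3 + y^4 + y^5) has coefficients 1,1,1,1,1,1,0,0,0,0 for degrees 0…9.
Finally multiplying by (1 + y^2)^3, the product of all factors after the first has coefficients 1,1,4,4,7,7,7,7,4,4 for degrees 0…9.
[y^9] = 1·4 + 2·7 + 1·7 = 25.

25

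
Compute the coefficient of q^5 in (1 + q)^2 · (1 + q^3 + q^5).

2

(1 + q)^2 has coefficients 1,2,1 for degrees 0…2.
(1 + q^3 + q^5) has coefficients 1,0,0,1,0,1 for degrees 0…5.
[q^5] = 1·1 + 2·0 + 1·1 = 2.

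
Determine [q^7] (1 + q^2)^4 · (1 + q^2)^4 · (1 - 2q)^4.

-1344

(1 + q^2)^4 has coefficients 1,0,4,0,6,0,4,0 for degrees 0…7.
(1 + q^2)^4 has coefficients 1,0,4,0,6,0,4,0 for degrees 0…7.
Finally multiplying by (1 - 2q)^4, the product of all factors after the first has coefficients 1,-8,28,-64,118,-176,212,-224 for degrees 0…7.
[q^7] = 1·(-224) + 4·(-176) + 6·(-64) + 4·(-8) = -1344.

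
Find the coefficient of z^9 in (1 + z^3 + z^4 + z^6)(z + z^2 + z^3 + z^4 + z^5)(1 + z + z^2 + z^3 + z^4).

13

(1 + z^3 + z^4 + z^6) has coefficients 1,0,0,1,1,0,1 for degrees 0…6.
(z + z^2 + z^3 + z^4 + z^5) has coefficients 0,1,1,1,1,1,0,0,0,0 for degrees 0…9.
Finally multiplying by (1 + z + z^2 + z^3 + z^4), the product of all factors after the first has coefficients 0,1,2,3,4,5,4,3,2,1 for degrees 0…9.
[z^9] = 1·1 + 1·4 + 1·5 + 1·3 = 13.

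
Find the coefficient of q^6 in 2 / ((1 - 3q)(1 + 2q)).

926

Partial fractions give a closed form: a_n = (6/5)·3^n + (4/5)·(-2)^n.
At n = 6: a_6 = 926.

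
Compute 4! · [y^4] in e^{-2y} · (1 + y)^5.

-24

The EGF product rule gives c_4 = Σ_{k_1+k_2=4} C(4; k_1,k_2) · ∏ g_i(k_i), where e^{-2y} gives (-2)^k; (1+y)^5 gives the falling factorial (5)_k.
g_1(k) for k = 0…4: 1, -2, 4, -8, 16.
g_2(k) for k = 0…4: 1, 5, 20, 60, 120.
c_4 = Σ_k C(4,k)·g_1(k)·g_2(4−k) = 1·1·120 + 4·(-2)·60 + 6·4·20 + 4·(-8)·5 + 1·16·1 = 120 − 480 + 480 − 160 + 16 = -24.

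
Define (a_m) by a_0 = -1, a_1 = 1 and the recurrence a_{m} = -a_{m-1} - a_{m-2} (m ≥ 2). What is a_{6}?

The ordinary generating function has denominator 1 + y + y^2.
Iterating the recurrence: a_0,…,a_{6} = -1, 1, 0, -1, 1, 0, -1.

-1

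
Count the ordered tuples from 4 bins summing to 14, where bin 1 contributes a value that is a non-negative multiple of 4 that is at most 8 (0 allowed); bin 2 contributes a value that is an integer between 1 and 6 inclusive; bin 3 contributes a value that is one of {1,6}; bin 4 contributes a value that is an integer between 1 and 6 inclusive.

The generating function for the choices is (1 + q^4 + q^8)·(q + q^2 + q^3 + q^4 + q^5 + q^6)·(q + q^6)·(q + q^2 + q^3 + q^4 + q^5 + q^6); the count is [q^14].
(1 + q^4 + q^8) has coefficients 1,0,0,0,1,0,0,0,1 for degrees 0…8.
(q + q^2 + q^3 + q^4 + q^5 + q^6) has coefficients 0,1,1,1,1,1,1,0,0,0,0,0,0,0,0 for degrees 0…14.
Multiplying by (q + q^6) gives running coefficients 0,0,1,1,1,1,1,2,1,1,1,1,1,0,0 for degrees 0…14.
Finally multiplying by (q + q^2 + q^3 + q^4 + q^5 + q^6), the product of all factors after the first has coefficients 0,0,0,1,2,3,4,5,7,7,7,7,7,7,5 for degrees 0…14.
[q^14] = 1·5 + 1·7 + 1·4 = 16.

16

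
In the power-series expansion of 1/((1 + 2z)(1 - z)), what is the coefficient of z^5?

Partial fractions give a closed form: a_n = (2/3)·(-2)^n + (1/3)·1^n.
At n = 5: a_5 = -21.

-21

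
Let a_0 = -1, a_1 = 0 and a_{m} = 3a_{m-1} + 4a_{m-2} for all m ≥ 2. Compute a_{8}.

-13108

The ordinary generating function has denominator 1 - 3z - 4z^2.
Iterating the recurrence: a_0,…,a_{8} = -1, 0, -4, -12, -52, -204, -820, -3276, -13108.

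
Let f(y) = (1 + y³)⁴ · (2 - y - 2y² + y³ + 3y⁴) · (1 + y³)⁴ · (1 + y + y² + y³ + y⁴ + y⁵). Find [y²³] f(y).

300

(1 + y³)⁴ has coefficients 1,0,0,4,0,0,6,0,0,4,0,0,1 for degrees 0…12.
(2 - y - 2y² + y³ + 3y⁴) has coefficients 2,-1,-2,1,3,0,0,0,0,0,0,0,0,0,0,0,0,0,0,0,0,0,0,0 for degrees 0…23.
Multiplying by (1 + y³)⁴ gives running coefficients 2,-1,-2,9,-1,-8,16,6,-12,14,14,-8,6,11,-2,1,3,0,0,0,0,0,0,0 for degrees 0…23.
Finally multiplying by (1 + y + y² + y³ + y⁴ + y⁵), the product of all factors after the first has coefficients 2,1,-1,8,7,-1,13,20,10,15,30,30,20,25,35,22,11,19,13,2,4,3,0,0 for degrees 0…23.
[y²³] = 1·0 + 4·4 + 6·19 + 4·35 + 1·30 = 300.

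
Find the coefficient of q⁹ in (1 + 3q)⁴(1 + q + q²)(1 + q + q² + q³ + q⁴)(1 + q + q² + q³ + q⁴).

2910

(1 + 3q)⁴ has coefficients 1,12,54,108,81 for degrees 0…4.
(1 + q + q²) has coefficients 1,1,1,0,0,0,0,0,0,0 for degrees 0…9.
Multiplying by (1 + q + q² + q³ + q⁴) gives running coefficients 1,2,3,3,3,2,1,0,0,0 for degrees 0…9.
Finally multiplying by (1 + q + q² + q³ + q⁴), the product of all factors after the first has coefficients 1,3,6,9,12,13,12,9,6,3 for degrees 0…9.
[q⁹] = 1·3 + 12·6 + 54·9 + 108·12 + 81·13 = 2910.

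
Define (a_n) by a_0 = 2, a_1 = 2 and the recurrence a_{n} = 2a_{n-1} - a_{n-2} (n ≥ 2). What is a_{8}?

The ordinary generating function has denominator 1 - 2t + t^2.
Iterating the recurrence: a_0,…,a_{8} = 2, 2, 2, 2, 2, 2, 2, 2, 2.

2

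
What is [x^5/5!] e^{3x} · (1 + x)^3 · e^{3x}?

42336

The EGF product rule gives c_5 = Σ_{k_1+k_2+k_3=5} C(5; k_1,k_2,k_3) · ∏ g_i(k_i), where e^{3x} gives (3)^k; (1+x)^3 gives the falling factorial (3)_k; e^{3x} gives (3)^k.
g_1(k) for k = 0…5: 1, 3, 9, 27, 81, 243.
g_2(k) for k = 0…5: 1, 3, 6, 6, 0, 0.
g_3(k) for k = 0…5: 1, 3, 9, 27, 81, 243.
First combine the last two factors: h(k) = Σ_j C(k,j)·g_2(j)·g_3(k−j) for k = 0…5: 1, 6, 33, 168, 801, 3618.
c_5 = Σ_k C(5,k)·g_1(k)·h(5−k) = 1·1·3618 + 5·3·801 + 10·9·168 + 10·27·33 + 5·81·6 + 1·243·1 = 3618 + 12015 + 15120 + 8910 + 2430 + 243 = 42336.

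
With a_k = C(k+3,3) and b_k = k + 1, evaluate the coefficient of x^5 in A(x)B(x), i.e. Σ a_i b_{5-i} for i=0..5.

The convolution is the t^5 coefficient of A(t)B(t).
Σ = 1·6 + 4·5 + 10·4 + 20·3 + 35·2 + 56·1 = 252.

252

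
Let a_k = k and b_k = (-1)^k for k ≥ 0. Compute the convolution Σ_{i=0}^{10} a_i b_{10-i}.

The convolution is the x^10 coefficient of A(x)B(x).
Σ = 0·1 + 1·(-1) + 2·1 + 3·(-1) + 4·1 + 5·(-1) + 6·1 + 7·(-1) + 8·1 + 9·(-1) + 10·1 = 5.

5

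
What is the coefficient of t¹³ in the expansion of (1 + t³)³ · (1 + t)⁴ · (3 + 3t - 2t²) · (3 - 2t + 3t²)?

(1 + t³)³ has coefficients 1,0,0,3,0,0,3,0,0,1 for degrees 0…9.
(1 + t)⁴ has coefficients 1,4,6,4,1,0,0,0,0,0,0,0,0,0 for degrees 0…13.
Multiplying by (3 + 3t - 2t²) gives running coefficients 3,15,28,22,3,-5,-2,0,0,0,0,0,0,0 for degrees 0…13.
Finally multiplying by (3 - 2t + 3t²), the product of all factors after the first has coefficients 9,39,63,55,49,45,13,-11,-6,0,0,0,0,0 for degrees 0…13.
[t¹³] = 1·0 + 3·0 + 3·(-11) + 1·49 = 16.

16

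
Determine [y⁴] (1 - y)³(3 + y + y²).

2

(1 - y)³ has coefficients 1,-3,3,-1 for degrees 0…3.
(3 + y + y²) has coefficients 3,1,1,0,0 for degrees 0…4.
[y⁴] = 1·0 − 3·0 + 3·1 − 1·1 = 2.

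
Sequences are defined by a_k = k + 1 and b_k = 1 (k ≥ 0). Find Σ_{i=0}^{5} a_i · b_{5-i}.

Write out a_i and b_{5-i} for i = 0,…,5 and sum the products.
Σ = 1·1 + 2·1 + 3·1 + 4·1 + 5·1 + 6·1 = 21.

21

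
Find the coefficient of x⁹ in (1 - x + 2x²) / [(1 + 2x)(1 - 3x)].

The denominator gives the recurrence a_n = a_(n−1) + 6a_(n−2) for n ≥ 3; the numerator fixes a_0 = 1, a_1 = 0, a_2 = 8.
Iterating: 1, 0, 8, 8, 56, 104, 440, 1064, 3704, 10088, so a_9 = 10088.

10088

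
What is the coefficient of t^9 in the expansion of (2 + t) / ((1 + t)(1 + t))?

-11

The denominator gives the recurrence a_n = −2a_(n−1) − a_(n−2) for n ≥ 3; the numerator fixes a_0 = 2, a_1 = -3, a_2 = 4.
Iterating: 2, -3, 4, -5, 6, -7, 8, -9, 10, -11, so a_9 = -11.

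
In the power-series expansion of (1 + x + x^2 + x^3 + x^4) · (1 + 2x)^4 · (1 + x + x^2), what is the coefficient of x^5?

(1 + x + x^2 + x^3 + x^4) has coefficients 1,1,1,1,1 for degrees 0…4.
(1 + 2x)^4 has coefficients 1,8,24,32,16,0 for degrees 0…5.
Finally multiplying by (1 + x + x^2), the product of all factors after the first has coefficients 1,9,33,64,72,48 for degrees 0…5.
[x^5] = 1·48 + 1·72 + 1·64 + 1·33 + 1·9 = 226.

226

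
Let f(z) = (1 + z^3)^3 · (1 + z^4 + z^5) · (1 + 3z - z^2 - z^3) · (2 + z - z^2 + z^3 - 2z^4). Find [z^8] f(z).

5

(1 + z^3)^3 has coefficients 1,0,0,3,0,0,3,0,0 for degrees 0…8.
(1 + z^4 + z^5) has coefficients 1,0,0,0,1,1,0,0,0 for degrees 0…8.
Multiplying by (1 + 3z - z^2 - z^3) gives running coefficients 1,3,-1,-1,1,4,2,-2,-1 for degrees 0…8.
Finally multiplying by (2 + z - z^2 + z^3 - 2z^4), the product of all factors after the first has coefficients 2,7,0,-5,3,3,8,-3,-4 for degrees 0…8.
[z^8] = 1·(-4) + 3·3 + 3·0 = 5.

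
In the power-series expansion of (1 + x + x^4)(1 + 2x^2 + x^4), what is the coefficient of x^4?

2

(1 + x + x^4) has coefficients 1,1,0,0,1 for degrees 0…4.
(1 + 2x^2 + x^4) has coefficients 1,0,2,0,1 for degrees 0…4.
[x^4] = 1·1 + 1·0 + 1·1 = 2.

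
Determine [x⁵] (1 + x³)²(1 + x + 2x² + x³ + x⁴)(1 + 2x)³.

(1 + x³)² has coefficients 1,0,0,2,0,0 for degrees 0…5.
(1 + x + 2x² + x³ + x⁴) has coefficients 1,1,2,1,1,0 for degrees 0…5.
Finally multiplying by (1 + 2x)³, the product of all factors after the first has coefficients 1,7,20,33,39,34 for degrees 0…5.
[x⁵] = 1·34 + 2·20 = 74.

74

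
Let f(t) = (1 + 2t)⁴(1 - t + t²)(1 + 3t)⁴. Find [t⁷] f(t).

3216

(1 + 2t)⁴ has coefficients 1,8,24,32,16 for degrees 0…4.
(1 - t + t²) has coefficients 1,-1,1,0,0,0,0,0 for degrees 0…7.
Finally multiplying by (1 + 3t)⁴, the product of all factors after the first has coefficients 1,11,43,66,27,27,81,0 for degrees 0…7.
[t⁷] = 1·0 + 8·81 + 24·27 + 32·27 + 16·66 = 3216.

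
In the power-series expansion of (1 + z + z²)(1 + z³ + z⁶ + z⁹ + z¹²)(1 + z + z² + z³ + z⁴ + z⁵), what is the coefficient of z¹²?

(1 + z + z²) has coefficients 1,1,1 for degrees 0…2.
(1 + z³ + z⁶ + z⁹ + z¹²) has coefficients 1,0,0,1,0,0,1,0,0,1,0,0,1 for degrees 0…12.
Finally multiplying by (1 + z + z² + z³ + z⁴ + z⁵), the product of all factors after the first has coefficients 1,1,1,2,2,2,2,2,2,2,2,2,2 for degrees 0…12.
[z¹²] = 1·2 + 1·2 + 1·2 = 6.

6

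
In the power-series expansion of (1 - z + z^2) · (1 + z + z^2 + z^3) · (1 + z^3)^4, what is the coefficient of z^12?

(1 - z + z^2) has coefficients 1,-1,1 for degrees 0…2.
(1 + z + z^2 + z^3) has coefficients 1,1,1,1,0,0,0,0,0,0,0,0,0 for degrees 0…12.
Finally multiplying by (1 + z^3)^4, the product of all factors after the first has coefficients 1,1,1,5,4,4,10,6,6,10,4,4,5 for degrees 0…12.
[z^12] = 1·5 − 1·4 + 1·4 = 5.

5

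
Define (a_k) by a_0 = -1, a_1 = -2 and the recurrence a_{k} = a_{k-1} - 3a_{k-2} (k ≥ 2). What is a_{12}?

439

The ordinary generating function has denominator 1 - z + 3z^2.
Iterating the recurrence: a_0,…,a_{12} = -1, -2, 1, 7, 4, -17, -29, 22, 109, 43, -284, -413, 439.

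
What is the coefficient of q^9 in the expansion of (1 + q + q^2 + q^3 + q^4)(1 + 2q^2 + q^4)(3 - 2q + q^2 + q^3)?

(1 + q + q^2 + q^3 + q^4) has coefficients 1,1,1,1,1 for degrees 0…4.
(1 + 2q^2 + q^4) has coefficients 1,0,2,0,1,0,0,0,0,0 for degrees 0…9.
Finally multiplying by (3 - 2q + q^2 + q^3), the product of all factors after the first has coefficients 3,-2,7,-3,5,0,1,1,0,0 for degrees 0…9.
[q^9] = 1·0 + 1·0 + 1·1 + 1·1 + 1·0 = 2.

2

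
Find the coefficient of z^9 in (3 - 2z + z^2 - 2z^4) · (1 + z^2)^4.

(3 - 2z + z^2 - 2z^4) has coefficients 3,-2,1,0,-2 for degrees 0…4.
(1 + z^2)^4 has coefficients 1,0,4,0,6,0,4,0,1,0 for degrees 0…9.
[z^9] = 3·0 − 2·1 + 1·0 − 2·0 = -2.

-2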